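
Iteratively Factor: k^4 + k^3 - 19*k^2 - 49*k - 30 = (k + 1)*(k^3 - 19*k - 30) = (k - 5)*(k + 1)*(k^2 + 5*k + 6) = (k - 5)*(k + 1)*(k + 2)*(k + 3)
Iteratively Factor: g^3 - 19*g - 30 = (g + 3)*(g^2 - 3*g - 10) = (g - 5)*(g + 3)*(g + 2)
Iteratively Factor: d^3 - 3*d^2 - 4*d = (d + 1)*(d^2 - 4*d) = (d - 4)*(d + 1)*(d)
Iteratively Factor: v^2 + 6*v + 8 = (v + 4)*(v + 2)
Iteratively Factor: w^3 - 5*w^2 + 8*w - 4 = (w - 1)*(w^2 - 4*w + 4) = (w - 2)*(w - 1)*(w - 2)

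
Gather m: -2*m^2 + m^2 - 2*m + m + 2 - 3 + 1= -m^2 - m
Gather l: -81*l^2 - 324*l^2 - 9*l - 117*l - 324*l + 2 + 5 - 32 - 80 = -405*l^2 - 450*l - 105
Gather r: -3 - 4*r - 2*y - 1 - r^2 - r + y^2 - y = -r^2 - 5*r + y^2 - 3*y - 4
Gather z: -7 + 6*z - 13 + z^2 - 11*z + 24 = z^2 - 5*z + 4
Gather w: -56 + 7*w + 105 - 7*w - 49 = 0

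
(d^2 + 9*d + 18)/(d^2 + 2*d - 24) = (d + 3)/(d - 4)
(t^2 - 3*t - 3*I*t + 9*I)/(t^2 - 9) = (t - 3*I)/(t + 3)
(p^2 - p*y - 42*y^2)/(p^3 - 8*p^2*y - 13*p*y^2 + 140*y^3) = (-p - 6*y)/(-p^2 + p*y + 20*y^2)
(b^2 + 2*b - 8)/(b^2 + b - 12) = (b - 2)/(b - 3)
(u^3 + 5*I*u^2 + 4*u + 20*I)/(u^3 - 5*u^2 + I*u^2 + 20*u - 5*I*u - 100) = (u^2 + 4)/(u^2 - u*(5 + 4*I) + 20*I)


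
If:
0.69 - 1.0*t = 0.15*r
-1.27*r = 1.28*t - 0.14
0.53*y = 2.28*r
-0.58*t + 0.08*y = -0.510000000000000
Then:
No Solution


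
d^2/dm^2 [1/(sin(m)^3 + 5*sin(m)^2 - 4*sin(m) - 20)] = (-9*sin(m)^6 - 55*sin(m)^5 - 80*sin(m)^4 - 40*sin(m)^3 - 290*sin(m)^2 + 80*sin(m) + 232)/(sin(m)^3 + 5*sin(m)^2 - 4*sin(m) - 20)^3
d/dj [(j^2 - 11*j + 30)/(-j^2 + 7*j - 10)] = -4/(j^2 - 4*j + 4)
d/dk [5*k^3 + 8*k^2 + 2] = k*(15*k + 16)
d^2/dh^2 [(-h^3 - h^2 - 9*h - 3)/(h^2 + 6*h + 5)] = 4*(-17*h^3 - 42*h^2 + 3*h + 76)/(h^6 + 18*h^5 + 123*h^4 + 396*h^3 + 615*h^2 + 450*h + 125)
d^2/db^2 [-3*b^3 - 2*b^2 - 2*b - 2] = -18*b - 4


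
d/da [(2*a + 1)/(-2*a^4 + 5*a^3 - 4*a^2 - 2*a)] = (12*a^4 - 12*a^3 - 7*a^2 + 8*a + 2)/(a^2*(4*a^6 - 20*a^5 + 41*a^4 - 32*a^3 - 4*a^2 + 16*a + 4))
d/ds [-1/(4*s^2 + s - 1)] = (8*s + 1)/(4*s^2 + s - 1)^2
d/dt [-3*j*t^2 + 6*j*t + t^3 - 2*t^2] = -6*j*t + 6*j + 3*t^2 - 4*t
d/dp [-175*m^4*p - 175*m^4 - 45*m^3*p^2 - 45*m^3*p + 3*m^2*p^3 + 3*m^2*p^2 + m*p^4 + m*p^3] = m*(-175*m^3 - 90*m^2*p - 45*m^2 + 9*m*p^2 + 6*m*p + 4*p^3 + 3*p^2)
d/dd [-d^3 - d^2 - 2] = d*(-3*d - 2)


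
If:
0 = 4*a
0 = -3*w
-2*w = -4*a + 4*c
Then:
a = 0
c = 0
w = 0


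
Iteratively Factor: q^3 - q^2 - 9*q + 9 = (q + 3)*(q^2 - 4*q + 3) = (q - 3)*(q + 3)*(q - 1)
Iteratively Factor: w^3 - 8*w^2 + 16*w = (w - 4)*(w^2 - 4*w) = w*(w - 4)*(w - 4)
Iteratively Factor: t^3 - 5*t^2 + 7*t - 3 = (t - 1)*(t^2 - 4*t + 3) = (t - 3)*(t - 1)*(t - 1)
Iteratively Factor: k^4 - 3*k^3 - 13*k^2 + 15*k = (k)*(k^3 - 3*k^2 - 13*k + 15) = k*(k - 5)*(k^2 + 2*k - 3) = k*(k - 5)*(k - 1)*(k + 3)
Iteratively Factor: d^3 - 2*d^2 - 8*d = (d - 4)*(d^2 + 2*d) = (d - 4)*(d + 2)*(d)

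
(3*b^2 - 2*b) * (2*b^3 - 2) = 6*b^5 - 4*b^4 - 6*b^2 + 4*b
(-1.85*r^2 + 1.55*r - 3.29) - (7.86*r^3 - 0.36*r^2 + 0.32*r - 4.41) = -7.86*r^3 - 1.49*r^2 + 1.23*r + 1.12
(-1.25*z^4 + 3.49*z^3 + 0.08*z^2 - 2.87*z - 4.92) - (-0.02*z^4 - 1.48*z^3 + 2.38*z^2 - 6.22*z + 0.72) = -1.23*z^4 + 4.97*z^3 - 2.3*z^2 + 3.35*z - 5.64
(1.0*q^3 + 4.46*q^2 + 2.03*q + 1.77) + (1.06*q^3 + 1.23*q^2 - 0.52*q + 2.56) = 2.06*q^3 + 5.69*q^2 + 1.51*q + 4.33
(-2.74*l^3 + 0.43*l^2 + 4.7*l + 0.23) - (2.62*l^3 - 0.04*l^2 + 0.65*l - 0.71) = -5.36*l^3 + 0.47*l^2 + 4.05*l + 0.94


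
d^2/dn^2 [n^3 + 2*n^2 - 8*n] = 6*n + 4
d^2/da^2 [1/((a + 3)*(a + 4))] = 2*((a + 3)^2 + (a + 3)*(a + 4) + (a + 4)^2)/((a + 3)^3*(a + 4)^3)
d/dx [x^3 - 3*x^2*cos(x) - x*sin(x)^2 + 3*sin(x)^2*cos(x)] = 3*x^2*sin(x) + 3*x^2 - x*sin(2*x) - 6*x*cos(x) - 3*sin(x)/4 + 9*sin(3*x)/4 + cos(2*x)/2 - 1/2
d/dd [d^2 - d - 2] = 2*d - 1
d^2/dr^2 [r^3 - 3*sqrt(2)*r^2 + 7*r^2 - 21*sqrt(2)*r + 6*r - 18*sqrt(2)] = 6*r - 6*sqrt(2) + 14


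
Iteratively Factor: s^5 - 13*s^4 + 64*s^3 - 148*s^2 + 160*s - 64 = (s - 4)*(s^4 - 9*s^3 + 28*s^2 - 36*s + 16) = (s - 4)^2*(s^3 - 5*s^2 + 8*s - 4) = (s - 4)^2*(s - 2)*(s^2 - 3*s + 2) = (s - 4)^2*(s - 2)*(s - 1)*(s - 2)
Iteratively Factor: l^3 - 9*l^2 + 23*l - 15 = (l - 5)*(l^2 - 4*l + 3) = (l - 5)*(l - 3)*(l - 1)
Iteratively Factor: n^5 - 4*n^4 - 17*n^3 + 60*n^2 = (n - 3)*(n^4 - n^3 - 20*n^2) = n*(n - 3)*(n^3 - n^2 - 20*n) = n^2*(n - 3)*(n^2 - n - 20) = n^2*(n - 3)*(n + 4)*(n - 5)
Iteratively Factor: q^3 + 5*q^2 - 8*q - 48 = (q + 4)*(q^2 + q - 12) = (q - 3)*(q + 4)*(q + 4)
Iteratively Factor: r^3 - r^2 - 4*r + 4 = (r - 1)*(r^2 - 4) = (r - 1)*(r + 2)*(r - 2)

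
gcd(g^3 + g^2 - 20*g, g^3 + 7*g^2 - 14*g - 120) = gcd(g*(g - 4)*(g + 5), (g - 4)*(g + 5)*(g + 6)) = g^2 + g - 20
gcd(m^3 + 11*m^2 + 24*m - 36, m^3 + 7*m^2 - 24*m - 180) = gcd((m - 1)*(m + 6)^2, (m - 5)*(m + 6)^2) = m^2 + 12*m + 36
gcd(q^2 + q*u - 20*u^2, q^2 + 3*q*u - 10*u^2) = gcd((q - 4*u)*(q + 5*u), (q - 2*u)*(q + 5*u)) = q + 5*u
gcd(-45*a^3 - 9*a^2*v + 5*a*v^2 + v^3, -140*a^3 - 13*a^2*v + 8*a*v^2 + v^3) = 5*a + v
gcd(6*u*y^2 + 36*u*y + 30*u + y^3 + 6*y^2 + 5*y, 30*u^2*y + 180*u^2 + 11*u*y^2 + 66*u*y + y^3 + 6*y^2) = 6*u + y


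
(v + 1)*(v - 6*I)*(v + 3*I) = v^3 + v^2 - 3*I*v^2 + 18*v - 3*I*v + 18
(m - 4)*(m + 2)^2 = m^3 - 12*m - 16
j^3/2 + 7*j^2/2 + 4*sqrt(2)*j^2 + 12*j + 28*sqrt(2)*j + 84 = (j/2 + sqrt(2))*(j + 7)*(j + 6*sqrt(2))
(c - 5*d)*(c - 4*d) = c^2 - 9*c*d + 20*d^2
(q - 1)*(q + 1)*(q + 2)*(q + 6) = q^4 + 8*q^3 + 11*q^2 - 8*q - 12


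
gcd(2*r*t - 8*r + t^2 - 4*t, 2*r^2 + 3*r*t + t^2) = 2*r + t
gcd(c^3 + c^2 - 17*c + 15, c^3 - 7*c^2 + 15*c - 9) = c^2 - 4*c + 3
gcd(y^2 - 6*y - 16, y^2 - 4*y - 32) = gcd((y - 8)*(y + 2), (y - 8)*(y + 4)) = y - 8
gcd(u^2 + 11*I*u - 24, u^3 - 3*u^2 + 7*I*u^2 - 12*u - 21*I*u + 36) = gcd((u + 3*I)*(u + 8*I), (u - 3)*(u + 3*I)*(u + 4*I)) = u + 3*I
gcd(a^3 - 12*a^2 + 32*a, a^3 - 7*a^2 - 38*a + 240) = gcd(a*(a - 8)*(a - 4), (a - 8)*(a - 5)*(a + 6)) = a - 8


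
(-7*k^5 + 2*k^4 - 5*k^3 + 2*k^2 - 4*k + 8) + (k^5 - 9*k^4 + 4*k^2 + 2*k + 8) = -6*k^5 - 7*k^4 - 5*k^3 + 6*k^2 - 2*k + 16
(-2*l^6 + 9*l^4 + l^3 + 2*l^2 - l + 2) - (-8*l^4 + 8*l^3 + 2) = -2*l^6 + 17*l^4 - 7*l^3 + 2*l^2 - l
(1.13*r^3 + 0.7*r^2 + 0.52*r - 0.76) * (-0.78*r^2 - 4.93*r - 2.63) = -0.8814*r^5 - 6.1169*r^4 - 6.8285*r^3 - 3.8118*r^2 + 2.3792*r + 1.9988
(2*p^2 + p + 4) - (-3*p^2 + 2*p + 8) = 5*p^2 - p - 4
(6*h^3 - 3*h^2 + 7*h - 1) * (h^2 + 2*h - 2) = 6*h^5 + 9*h^4 - 11*h^3 + 19*h^2 - 16*h + 2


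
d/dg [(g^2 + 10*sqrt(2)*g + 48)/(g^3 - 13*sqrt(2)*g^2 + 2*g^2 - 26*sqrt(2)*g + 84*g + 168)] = (2*(g + 5*sqrt(2))*(g^3 - 13*sqrt(2)*g^2 + 2*g^2 - 26*sqrt(2)*g + 84*g + 168) - (g^2 + 10*sqrt(2)*g + 48)*(3*g^2 - 26*sqrt(2)*g + 4*g - 26*sqrt(2) + 84))/(g^3 - 13*sqrt(2)*g^2 + 2*g^2 - 26*sqrt(2)*g + 84*g + 168)^2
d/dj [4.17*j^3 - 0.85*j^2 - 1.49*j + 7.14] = 12.51*j^2 - 1.7*j - 1.49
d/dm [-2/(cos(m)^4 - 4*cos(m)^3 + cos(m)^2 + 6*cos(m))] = 4*(-2*cos(m)^3 + 6*cos(m)^2 - cos(m) - 3)*sin(m)/((cos(m)^3 - 4*cos(m)^2 + cos(m) + 6)^2*cos(m)^2)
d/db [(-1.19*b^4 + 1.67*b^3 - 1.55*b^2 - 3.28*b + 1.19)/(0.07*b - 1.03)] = (-0.2499*b^4 + 5.1366*b^3 - 5.2688*b^2 + 3.193*b + 3.2951)/(0.0049*b^2 - 0.1442*b + 1.0609)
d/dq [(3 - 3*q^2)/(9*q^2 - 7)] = -12*q/(9*q^2 - 7)^2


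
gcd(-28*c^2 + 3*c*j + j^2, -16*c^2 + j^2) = 4*c - j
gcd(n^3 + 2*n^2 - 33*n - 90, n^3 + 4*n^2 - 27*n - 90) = n + 3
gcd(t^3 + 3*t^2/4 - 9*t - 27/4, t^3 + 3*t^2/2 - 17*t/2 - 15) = t - 3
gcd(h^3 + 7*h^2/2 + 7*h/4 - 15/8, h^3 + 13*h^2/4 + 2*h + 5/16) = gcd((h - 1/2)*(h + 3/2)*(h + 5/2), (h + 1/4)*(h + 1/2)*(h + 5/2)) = h + 5/2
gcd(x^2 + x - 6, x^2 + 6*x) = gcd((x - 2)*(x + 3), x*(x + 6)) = 1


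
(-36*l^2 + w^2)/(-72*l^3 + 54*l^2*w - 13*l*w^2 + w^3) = (6*l + w)/(12*l^2 - 7*l*w + w^2)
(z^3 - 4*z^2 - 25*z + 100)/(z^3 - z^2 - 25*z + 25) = (z - 4)/(z - 1)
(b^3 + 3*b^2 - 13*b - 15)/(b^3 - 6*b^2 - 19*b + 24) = (b^3 + 3*b^2 - 13*b - 15)/(b^3 - 6*b^2 - 19*b + 24)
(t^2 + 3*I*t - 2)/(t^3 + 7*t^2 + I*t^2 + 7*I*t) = (t + 2*I)/(t*(t + 7))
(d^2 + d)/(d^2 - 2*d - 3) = d/(d - 3)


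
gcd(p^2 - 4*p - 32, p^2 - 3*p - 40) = p - 8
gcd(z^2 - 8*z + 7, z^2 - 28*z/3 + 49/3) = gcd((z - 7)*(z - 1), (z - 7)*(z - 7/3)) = z - 7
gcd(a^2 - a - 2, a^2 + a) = a + 1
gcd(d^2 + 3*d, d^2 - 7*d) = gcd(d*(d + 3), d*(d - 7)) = d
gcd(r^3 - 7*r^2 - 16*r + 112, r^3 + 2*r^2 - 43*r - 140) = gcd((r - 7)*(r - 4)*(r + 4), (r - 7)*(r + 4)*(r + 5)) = r^2 - 3*r - 28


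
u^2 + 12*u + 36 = (u + 6)^2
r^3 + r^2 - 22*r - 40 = (r - 5)*(r + 2)*(r + 4)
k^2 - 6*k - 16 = (k - 8)*(k + 2)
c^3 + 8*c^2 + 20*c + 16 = (c + 2)^2*(c + 4)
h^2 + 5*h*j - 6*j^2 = (h - j)*(h + 6*j)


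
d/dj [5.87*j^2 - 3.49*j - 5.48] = 11.74*j - 3.49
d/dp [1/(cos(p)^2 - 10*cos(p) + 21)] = 2*(cos(p) - 5)*sin(p)/(cos(p)^2 - 10*cos(p) + 21)^2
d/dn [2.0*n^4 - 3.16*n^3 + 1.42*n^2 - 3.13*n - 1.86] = 8.0*n^3 - 9.48*n^2 + 2.84*n - 3.13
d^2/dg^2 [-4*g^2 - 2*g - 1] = -8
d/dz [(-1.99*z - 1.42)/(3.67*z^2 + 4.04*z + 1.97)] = (7.3033*z^2 + 10.4228*z + 1.8165)/(13.4689*z^4 + 29.6536*z^3 + 30.7814*z^2 + 15.9176*z + 3.8809)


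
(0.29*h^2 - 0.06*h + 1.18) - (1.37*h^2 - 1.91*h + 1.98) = -1.08*h^2 + 1.85*h - 0.8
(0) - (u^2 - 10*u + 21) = -u^2 + 10*u - 21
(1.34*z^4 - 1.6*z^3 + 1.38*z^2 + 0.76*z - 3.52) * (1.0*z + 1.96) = 1.34*z^5 + 1.0264*z^4 - 1.756*z^3 + 3.4648*z^2 - 2.0304*z - 6.8992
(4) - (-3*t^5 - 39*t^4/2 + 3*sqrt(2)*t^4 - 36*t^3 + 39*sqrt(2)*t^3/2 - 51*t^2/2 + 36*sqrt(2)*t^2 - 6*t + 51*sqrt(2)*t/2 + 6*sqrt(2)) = 3*t^5 - 3*sqrt(2)*t^4 + 39*t^4/2 - 39*sqrt(2)*t^3/2 + 36*t^3 - 36*sqrt(2)*t^2 + 51*t^2/2 - 51*sqrt(2)*t/2 + 6*t - 6*sqrt(2) + 4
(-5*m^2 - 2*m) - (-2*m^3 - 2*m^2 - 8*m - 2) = 2*m^3 - 3*m^2 + 6*m + 2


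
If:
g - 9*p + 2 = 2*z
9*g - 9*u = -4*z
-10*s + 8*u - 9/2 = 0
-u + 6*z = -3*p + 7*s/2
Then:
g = 41*z/39 + 269/416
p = 367/1248 - 37*z/351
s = 140*z/117 + 7/104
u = 175*z/117 + 269/416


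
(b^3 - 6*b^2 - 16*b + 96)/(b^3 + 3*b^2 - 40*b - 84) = (b^2 - 16)/(b^2 + 9*b + 14)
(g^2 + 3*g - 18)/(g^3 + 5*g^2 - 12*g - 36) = 1/(g + 2)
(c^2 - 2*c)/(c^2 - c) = (c - 2)/(c - 1)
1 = 1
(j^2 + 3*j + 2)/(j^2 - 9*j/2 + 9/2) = 2*(j^2 + 3*j + 2)/(2*j^2 - 9*j + 9)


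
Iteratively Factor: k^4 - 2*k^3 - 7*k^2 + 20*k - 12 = (k - 1)*(k^3 - k^2 - 8*k + 12) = (k - 2)*(k - 1)*(k^2 + k - 6) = (k - 2)^2*(k - 1)*(k + 3)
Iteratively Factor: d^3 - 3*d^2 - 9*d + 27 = (d + 3)*(d^2 - 6*d + 9) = (d - 3)*(d + 3)*(d - 3)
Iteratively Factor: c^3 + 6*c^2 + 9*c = (c + 3)*(c^2 + 3*c) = c*(c + 3)*(c + 3)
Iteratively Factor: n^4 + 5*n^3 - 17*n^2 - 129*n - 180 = (n + 3)*(n^3 + 2*n^2 - 23*n - 60) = (n + 3)^2*(n^2 - n - 20) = (n + 3)^2*(n + 4)*(n - 5)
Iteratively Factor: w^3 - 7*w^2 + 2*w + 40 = (w - 5)*(w^2 - 2*w - 8) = (w - 5)*(w + 2)*(w - 4)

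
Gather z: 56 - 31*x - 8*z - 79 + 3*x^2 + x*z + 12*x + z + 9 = 3*x^2 - 19*x + z*(x - 7) - 14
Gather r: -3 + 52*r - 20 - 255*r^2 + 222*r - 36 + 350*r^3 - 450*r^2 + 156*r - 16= 350*r^3 - 705*r^2 + 430*r - 75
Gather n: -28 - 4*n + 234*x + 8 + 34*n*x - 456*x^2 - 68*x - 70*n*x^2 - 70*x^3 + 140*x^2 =n*(-70*x^2 + 34*x - 4) - 70*x^3 - 316*x^2 + 166*x - 20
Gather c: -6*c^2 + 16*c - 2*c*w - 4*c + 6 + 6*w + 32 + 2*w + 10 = -6*c^2 + c*(12 - 2*w) + 8*w + 48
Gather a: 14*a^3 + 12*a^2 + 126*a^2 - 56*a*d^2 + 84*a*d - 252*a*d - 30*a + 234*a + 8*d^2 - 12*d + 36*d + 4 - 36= 14*a^3 + 138*a^2 + a*(-56*d^2 - 168*d + 204) + 8*d^2 + 24*d - 32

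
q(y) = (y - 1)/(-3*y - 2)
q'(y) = 1/(-3*y - 2) + 3*(y - 1)/(-3*y - 2)^2 = -5/(3*y + 2)^2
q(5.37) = -0.24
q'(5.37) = -0.02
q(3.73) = -0.21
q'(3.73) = -0.03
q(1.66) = -0.09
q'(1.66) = -0.10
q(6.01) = -0.25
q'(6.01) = -0.01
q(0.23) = 0.29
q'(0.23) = -0.69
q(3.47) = -0.20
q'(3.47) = -0.03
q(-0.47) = 2.49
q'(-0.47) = -14.36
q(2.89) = -0.18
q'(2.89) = -0.04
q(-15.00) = -0.37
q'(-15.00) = 0.00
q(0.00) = 0.50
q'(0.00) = -1.25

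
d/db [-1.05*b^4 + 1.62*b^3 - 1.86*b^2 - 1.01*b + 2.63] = -4.2*b^3 + 4.86*b^2 - 3.72*b - 1.01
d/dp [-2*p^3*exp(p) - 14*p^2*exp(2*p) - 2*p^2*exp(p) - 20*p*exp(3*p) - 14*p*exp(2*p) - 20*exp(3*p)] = 2*(-p^3 - 14*p^2*exp(p) - 4*p^2 - 30*p*exp(2*p) - 28*p*exp(p) - 2*p - 40*exp(2*p) - 7*exp(p))*exp(p)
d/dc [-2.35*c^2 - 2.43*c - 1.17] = -4.7*c - 2.43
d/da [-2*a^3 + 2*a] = 2 - 6*a^2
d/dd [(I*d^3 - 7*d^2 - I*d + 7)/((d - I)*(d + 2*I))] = (I*d^4 - 2*d^3 - 42*d - 9*I)/(d^4 + 2*I*d^3 + 3*d^2 + 4*I*d + 4)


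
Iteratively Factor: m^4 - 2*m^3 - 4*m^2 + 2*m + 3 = (m + 1)*(m^3 - 3*m^2 - m + 3) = (m - 1)*(m + 1)*(m^2 - 2*m - 3) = (m - 3)*(m - 1)*(m + 1)*(m + 1)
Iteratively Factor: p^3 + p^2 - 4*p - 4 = (p + 1)*(p^2 - 4) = (p - 2)*(p + 1)*(p + 2)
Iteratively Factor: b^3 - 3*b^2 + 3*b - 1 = (b - 1)*(b^2 - 2*b + 1) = (b - 1)^2*(b - 1)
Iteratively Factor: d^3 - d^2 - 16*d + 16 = (d - 1)*(d^2 - 16) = (d - 4)*(d - 1)*(d + 4)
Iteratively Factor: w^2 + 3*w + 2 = (w + 1)*(w + 2)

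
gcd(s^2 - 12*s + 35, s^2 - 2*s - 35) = s - 7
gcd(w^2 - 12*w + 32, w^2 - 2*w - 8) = w - 4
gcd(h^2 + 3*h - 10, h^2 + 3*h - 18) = 1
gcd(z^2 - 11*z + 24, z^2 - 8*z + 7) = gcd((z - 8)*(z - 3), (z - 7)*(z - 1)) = 1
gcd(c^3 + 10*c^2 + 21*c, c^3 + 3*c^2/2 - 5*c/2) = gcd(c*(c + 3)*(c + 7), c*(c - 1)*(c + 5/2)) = c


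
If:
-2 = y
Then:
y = -2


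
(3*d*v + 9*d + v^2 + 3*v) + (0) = 3*d*v + 9*d + v^2 + 3*v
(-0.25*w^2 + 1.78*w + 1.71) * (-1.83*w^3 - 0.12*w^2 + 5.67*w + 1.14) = 0.4575*w^5 - 3.2274*w^4 - 4.7604*w^3 + 9.6024*w^2 + 11.7249*w + 1.9494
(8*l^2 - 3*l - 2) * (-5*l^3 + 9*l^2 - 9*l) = -40*l^5 + 87*l^4 - 89*l^3 + 9*l^2 + 18*l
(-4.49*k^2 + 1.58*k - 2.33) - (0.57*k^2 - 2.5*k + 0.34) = -5.06*k^2 + 4.08*k - 2.67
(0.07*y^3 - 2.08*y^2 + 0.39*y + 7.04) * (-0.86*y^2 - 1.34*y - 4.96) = -0.0602*y^5 + 1.695*y^4 + 2.1046*y^3 + 3.7398*y^2 - 11.368*y - 34.9184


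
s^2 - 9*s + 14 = (s - 7)*(s - 2)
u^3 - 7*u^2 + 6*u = u*(u - 6)*(u - 1)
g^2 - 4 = (g - 2)*(g + 2)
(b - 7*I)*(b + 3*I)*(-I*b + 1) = -I*b^3 - 3*b^2 - 25*I*b + 21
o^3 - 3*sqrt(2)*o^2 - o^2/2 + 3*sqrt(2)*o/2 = o*(o - 1/2)*(o - 3*sqrt(2))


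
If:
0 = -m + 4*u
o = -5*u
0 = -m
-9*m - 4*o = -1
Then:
No Solution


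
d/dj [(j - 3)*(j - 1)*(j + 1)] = 3*j^2 - 6*j - 1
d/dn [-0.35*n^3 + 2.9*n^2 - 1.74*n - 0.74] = -1.05*n^2 + 5.8*n - 1.74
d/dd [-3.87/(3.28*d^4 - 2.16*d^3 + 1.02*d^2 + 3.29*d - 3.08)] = (50.7744*d^3 - 25.0776*d^2 + 7.8948*d + 12.7323)/(3.28*d^4 - 2.16*d^3 + 1.02*d^2 + 3.29*d - 3.08)^2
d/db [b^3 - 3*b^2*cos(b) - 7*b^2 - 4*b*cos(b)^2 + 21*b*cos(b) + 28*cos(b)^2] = 3*b^2*sin(b) + 3*b^2 - 21*b*sin(b) + 4*b*sin(2*b) - 6*b*cos(b) - 14*b - 28*sin(2*b) - 4*cos(b)^2 + 21*cos(b)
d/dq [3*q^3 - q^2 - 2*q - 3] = 9*q^2 - 2*q - 2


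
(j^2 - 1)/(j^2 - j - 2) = (j - 1)/(j - 2)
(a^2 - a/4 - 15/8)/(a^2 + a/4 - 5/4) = (a - 3/2)/(a - 1)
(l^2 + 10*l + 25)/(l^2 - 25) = (l + 5)/(l - 5)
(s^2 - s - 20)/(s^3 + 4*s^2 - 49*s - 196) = (s - 5)/(s^2 - 49)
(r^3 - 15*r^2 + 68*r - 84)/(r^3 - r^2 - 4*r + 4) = (r^2 - 13*r + 42)/(r^2 + r - 2)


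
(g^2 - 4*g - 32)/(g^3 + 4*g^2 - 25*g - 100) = (g - 8)/(g^2 - 25)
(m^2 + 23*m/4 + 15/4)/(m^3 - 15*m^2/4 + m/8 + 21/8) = 2*(m + 5)/(2*m^2 - 9*m + 7)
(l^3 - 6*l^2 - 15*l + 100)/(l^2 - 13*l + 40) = (l^2 - l - 20)/(l - 8)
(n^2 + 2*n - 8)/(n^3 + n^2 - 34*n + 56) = (n + 4)/(n^2 + 3*n - 28)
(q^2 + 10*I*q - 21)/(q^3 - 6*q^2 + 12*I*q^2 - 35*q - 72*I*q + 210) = (q + 3*I)/(q^2 + q*(-6 + 5*I) - 30*I)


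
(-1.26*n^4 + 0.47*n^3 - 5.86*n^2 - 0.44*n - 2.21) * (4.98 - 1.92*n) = 2.4192*n^5 - 7.1772*n^4 + 13.5918*n^3 - 28.338*n^2 + 2.052*n - 11.0058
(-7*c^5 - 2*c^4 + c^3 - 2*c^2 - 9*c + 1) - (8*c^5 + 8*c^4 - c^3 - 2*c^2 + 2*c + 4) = -15*c^5 - 10*c^4 + 2*c^3 - 11*c - 3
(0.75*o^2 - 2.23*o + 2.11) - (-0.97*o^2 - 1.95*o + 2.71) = 1.72*o^2 - 0.28*o - 0.6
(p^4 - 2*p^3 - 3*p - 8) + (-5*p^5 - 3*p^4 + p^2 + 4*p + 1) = -5*p^5 - 2*p^4 - 2*p^3 + p^2 + p - 7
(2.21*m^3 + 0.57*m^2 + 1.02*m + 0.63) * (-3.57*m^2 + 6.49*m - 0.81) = -7.8897*m^5 + 12.308*m^4 - 1.7322*m^3 + 3.909*m^2 + 3.2625*m - 0.5103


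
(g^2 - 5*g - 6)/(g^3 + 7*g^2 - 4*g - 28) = (g^2 - 5*g - 6)/(g^3 + 7*g^2 - 4*g - 28)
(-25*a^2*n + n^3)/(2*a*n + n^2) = (-25*a^2 + n^2)/(2*a + n)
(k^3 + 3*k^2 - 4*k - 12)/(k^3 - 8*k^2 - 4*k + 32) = (k + 3)/(k - 8)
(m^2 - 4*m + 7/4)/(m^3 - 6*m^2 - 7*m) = (-m^2 + 4*m - 7/4)/(m*(-m^2 + 6*m + 7))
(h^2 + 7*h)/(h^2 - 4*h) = (h + 7)/(h - 4)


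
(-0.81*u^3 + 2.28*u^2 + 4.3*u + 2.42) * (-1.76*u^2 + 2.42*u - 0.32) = 1.4256*u^5 - 5.973*u^4 - 1.7912*u^3 + 5.4172*u^2 + 4.4804*u - 0.7744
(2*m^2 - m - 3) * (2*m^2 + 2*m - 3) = 4*m^4 + 2*m^3 - 14*m^2 - 3*m + 9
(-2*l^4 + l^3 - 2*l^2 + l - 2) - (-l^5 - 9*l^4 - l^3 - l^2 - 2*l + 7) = l^5 + 7*l^4 + 2*l^3 - l^2 + 3*l - 9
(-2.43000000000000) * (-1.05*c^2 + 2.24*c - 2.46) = 2.5515*c^2 - 5.4432*c + 5.9778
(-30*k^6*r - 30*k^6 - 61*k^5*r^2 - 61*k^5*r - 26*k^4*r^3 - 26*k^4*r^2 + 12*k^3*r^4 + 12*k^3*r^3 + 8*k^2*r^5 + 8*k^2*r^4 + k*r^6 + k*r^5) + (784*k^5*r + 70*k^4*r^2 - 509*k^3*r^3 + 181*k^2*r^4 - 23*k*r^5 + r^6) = -30*k^6*r - 30*k^6 - 61*k^5*r^2 + 723*k^5*r - 26*k^4*r^3 + 44*k^4*r^2 + 12*k^3*r^4 - 497*k^3*r^3 + 8*k^2*r^5 + 189*k^2*r^4 + k*r^6 - 22*k*r^5 + r^6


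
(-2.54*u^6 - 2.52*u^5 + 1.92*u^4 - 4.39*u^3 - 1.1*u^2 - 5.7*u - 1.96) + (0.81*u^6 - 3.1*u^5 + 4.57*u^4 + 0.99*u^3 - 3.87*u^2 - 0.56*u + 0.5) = -1.73*u^6 - 5.62*u^5 + 6.49*u^4 - 3.4*u^3 - 4.97*u^2 - 6.26*u - 1.46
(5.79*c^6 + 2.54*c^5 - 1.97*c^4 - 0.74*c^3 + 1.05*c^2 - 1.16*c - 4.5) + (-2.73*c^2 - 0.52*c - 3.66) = 5.79*c^6 + 2.54*c^5 - 1.97*c^4 - 0.74*c^3 - 1.68*c^2 - 1.68*c - 8.16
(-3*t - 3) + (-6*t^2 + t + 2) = -6*t^2 - 2*t - 1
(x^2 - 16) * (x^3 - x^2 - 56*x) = x^5 - x^4 - 72*x^3 + 16*x^2 + 896*x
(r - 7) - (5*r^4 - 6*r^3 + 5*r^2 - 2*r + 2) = -5*r^4 + 6*r^3 - 5*r^2 + 3*r - 9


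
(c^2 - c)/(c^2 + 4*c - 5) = c/(c + 5)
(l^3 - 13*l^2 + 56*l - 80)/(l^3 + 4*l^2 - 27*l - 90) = (l^2 - 8*l + 16)/(l^2 + 9*l + 18)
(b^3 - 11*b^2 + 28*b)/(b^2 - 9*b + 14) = b*(b - 4)/(b - 2)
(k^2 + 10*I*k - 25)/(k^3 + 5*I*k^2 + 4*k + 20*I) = (k + 5*I)/(k^2 + 4)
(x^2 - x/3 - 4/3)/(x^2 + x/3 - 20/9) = 3*(x + 1)/(3*x + 5)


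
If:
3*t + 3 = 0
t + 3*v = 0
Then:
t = -1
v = 1/3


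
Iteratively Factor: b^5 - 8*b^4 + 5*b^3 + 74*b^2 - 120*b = (b)*(b^4 - 8*b^3 + 5*b^2 + 74*b - 120) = b*(b - 2)*(b^3 - 6*b^2 - 7*b + 60) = b*(b - 2)*(b + 3)*(b^2 - 9*b + 20) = b*(b - 5)*(b - 2)*(b + 3)*(b - 4)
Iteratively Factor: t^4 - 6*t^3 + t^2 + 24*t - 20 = (t - 5)*(t^3 - t^2 - 4*t + 4) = (t - 5)*(t + 2)*(t^2 - 3*t + 2) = (t - 5)*(t - 1)*(t + 2)*(t - 2)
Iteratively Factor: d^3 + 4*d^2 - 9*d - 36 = (d + 3)*(d^2 + d - 12) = (d + 3)*(d + 4)*(d - 3)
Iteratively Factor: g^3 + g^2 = (g + 1)*(g^2) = g*(g + 1)*(g)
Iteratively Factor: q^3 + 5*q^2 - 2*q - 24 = (q - 2)*(q^2 + 7*q + 12) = (q - 2)*(q + 3)*(q + 4)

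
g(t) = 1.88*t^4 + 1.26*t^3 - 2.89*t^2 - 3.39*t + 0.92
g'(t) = 7.52*t^3 + 3.78*t^2 - 5.78*t - 3.39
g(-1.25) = 2.77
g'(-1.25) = -4.95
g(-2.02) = 16.89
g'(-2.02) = -38.27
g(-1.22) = 2.63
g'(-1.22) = -4.37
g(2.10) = 29.29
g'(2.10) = 70.78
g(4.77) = 1029.01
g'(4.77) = 871.20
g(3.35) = 241.28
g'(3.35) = 302.39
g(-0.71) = 1.90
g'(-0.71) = -0.07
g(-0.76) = 1.90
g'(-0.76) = -0.11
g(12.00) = 40705.04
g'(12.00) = 13466.13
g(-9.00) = 11213.48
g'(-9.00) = -5127.27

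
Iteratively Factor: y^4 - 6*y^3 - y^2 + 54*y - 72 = (y - 2)*(y^3 - 4*y^2 - 9*y + 36) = (y - 2)*(y + 3)*(y^2 - 7*y + 12) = (y - 4)*(y - 2)*(y + 3)*(y - 3)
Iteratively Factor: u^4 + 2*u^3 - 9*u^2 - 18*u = (u + 2)*(u^3 - 9*u) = (u - 3)*(u + 2)*(u^2 + 3*u) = (u - 3)*(u + 2)*(u + 3)*(u)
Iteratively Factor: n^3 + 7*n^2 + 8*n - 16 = (n - 1)*(n^2 + 8*n + 16) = (n - 1)*(n + 4)*(n + 4)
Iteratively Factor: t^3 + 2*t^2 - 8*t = (t - 2)*(t^2 + 4*t) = t*(t - 2)*(t + 4)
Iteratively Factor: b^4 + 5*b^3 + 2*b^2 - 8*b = (b - 1)*(b^3 + 6*b^2 + 8*b) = (b - 1)*(b + 2)*(b^2 + 4*b) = b*(b - 1)*(b + 2)*(b + 4)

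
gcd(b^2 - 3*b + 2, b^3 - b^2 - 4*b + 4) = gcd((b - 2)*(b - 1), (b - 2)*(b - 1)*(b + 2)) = b^2 - 3*b + 2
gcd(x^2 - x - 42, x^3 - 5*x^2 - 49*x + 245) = x - 7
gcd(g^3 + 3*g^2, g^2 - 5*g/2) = g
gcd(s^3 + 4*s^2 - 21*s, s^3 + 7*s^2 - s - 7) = s + 7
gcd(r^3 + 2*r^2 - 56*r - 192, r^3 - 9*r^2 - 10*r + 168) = r + 4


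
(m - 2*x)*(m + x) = m^2 - m*x - 2*x^2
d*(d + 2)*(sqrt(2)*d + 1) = sqrt(2)*d^3 + d^2 + 2*sqrt(2)*d^2 + 2*d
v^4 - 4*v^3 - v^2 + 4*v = v*(v - 4)*(v - 1)*(v + 1)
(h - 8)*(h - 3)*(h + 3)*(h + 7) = h^4 - h^3 - 65*h^2 + 9*h + 504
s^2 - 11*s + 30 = (s - 6)*(s - 5)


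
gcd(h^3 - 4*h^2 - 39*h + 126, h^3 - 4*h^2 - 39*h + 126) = h^3 - 4*h^2 - 39*h + 126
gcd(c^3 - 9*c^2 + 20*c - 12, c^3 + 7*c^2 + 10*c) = 1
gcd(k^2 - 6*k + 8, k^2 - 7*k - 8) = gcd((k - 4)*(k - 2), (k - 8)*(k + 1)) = 1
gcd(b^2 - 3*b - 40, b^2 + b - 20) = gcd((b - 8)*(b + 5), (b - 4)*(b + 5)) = b + 5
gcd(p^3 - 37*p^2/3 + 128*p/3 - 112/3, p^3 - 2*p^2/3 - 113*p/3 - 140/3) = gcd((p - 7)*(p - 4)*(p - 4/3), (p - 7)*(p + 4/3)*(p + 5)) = p - 7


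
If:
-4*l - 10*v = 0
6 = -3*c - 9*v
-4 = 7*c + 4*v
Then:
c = -4/17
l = 25/17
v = -10/17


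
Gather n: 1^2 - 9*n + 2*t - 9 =-9*n + 2*t - 8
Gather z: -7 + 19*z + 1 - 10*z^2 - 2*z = -10*z^2 + 17*z - 6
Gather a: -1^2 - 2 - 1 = -4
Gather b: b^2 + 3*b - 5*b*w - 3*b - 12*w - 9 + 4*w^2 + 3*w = b^2 - 5*b*w + 4*w^2 - 9*w - 9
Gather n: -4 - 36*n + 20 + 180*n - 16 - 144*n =0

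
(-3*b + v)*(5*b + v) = -15*b^2 + 2*b*v + v^2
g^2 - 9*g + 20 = (g - 5)*(g - 4)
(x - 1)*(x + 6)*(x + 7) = x^3 + 12*x^2 + 29*x - 42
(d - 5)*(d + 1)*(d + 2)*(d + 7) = d^4 + 5*d^3 - 27*d^2 - 101*d - 70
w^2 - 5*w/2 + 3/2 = (w - 3/2)*(w - 1)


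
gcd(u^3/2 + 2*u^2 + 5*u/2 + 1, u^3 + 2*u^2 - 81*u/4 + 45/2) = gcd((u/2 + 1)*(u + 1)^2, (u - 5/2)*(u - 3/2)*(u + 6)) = 1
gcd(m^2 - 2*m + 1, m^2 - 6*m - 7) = 1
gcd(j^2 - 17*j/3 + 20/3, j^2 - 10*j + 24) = j - 4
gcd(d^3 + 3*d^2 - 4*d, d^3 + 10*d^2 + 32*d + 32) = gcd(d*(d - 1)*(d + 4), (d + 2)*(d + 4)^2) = d + 4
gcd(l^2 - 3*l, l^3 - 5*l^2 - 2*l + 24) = l - 3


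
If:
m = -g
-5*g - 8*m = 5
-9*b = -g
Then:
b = 5/27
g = 5/3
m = -5/3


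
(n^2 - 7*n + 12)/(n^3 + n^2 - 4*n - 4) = (n^2 - 7*n + 12)/(n^3 + n^2 - 4*n - 4)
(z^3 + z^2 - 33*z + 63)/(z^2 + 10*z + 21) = (z^2 - 6*z + 9)/(z + 3)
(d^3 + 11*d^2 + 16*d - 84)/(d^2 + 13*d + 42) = d - 2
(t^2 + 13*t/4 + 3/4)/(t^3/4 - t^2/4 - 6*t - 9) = (4*t + 1)/(t^2 - 4*t - 12)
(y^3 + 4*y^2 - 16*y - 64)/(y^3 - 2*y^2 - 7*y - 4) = (y^2 + 8*y + 16)/(y^2 + 2*y + 1)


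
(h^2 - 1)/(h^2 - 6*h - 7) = (h - 1)/(h - 7)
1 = 1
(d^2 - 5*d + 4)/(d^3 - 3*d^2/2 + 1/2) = 2*(d - 4)/(2*d^2 - d - 1)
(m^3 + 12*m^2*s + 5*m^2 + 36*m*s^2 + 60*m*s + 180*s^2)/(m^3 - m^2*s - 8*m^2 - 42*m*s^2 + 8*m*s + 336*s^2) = (-m^2 - 6*m*s - 5*m - 30*s)/(-m^2 + 7*m*s + 8*m - 56*s)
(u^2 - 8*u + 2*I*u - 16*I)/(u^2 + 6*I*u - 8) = (u - 8)/(u + 4*I)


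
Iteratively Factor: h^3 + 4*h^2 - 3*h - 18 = (h - 2)*(h^2 + 6*h + 9) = (h - 2)*(h + 3)*(h + 3)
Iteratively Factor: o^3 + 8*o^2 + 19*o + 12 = (o + 1)*(o^2 + 7*o + 12) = (o + 1)*(o + 3)*(o + 4)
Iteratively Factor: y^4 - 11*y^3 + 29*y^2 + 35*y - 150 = (y - 3)*(y^3 - 8*y^2 + 5*y + 50) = (y - 5)*(y - 3)*(y^2 - 3*y - 10) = (y - 5)^2*(y - 3)*(y + 2)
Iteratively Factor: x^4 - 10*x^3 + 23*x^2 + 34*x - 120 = (x + 2)*(x^3 - 12*x^2 + 47*x - 60) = (x - 5)*(x + 2)*(x^2 - 7*x + 12) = (x - 5)*(x - 3)*(x + 2)*(x - 4)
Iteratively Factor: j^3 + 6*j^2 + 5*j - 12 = (j + 4)*(j^2 + 2*j - 3) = (j + 3)*(j + 4)*(j - 1)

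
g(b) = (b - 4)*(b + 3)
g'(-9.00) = -19.00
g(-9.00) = 78.00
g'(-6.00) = -13.00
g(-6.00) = 30.00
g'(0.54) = 0.08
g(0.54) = -12.25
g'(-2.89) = -6.78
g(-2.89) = -0.76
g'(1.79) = 2.58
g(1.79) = -10.59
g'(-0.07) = -1.14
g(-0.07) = -11.93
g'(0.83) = 0.66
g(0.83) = -12.14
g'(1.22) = 1.44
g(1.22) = -11.73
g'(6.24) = 11.48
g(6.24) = 20.70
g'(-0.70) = -2.40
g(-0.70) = -10.81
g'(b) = 2*b - 1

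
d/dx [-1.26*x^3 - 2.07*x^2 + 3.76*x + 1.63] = -3.78*x^2 - 4.14*x + 3.76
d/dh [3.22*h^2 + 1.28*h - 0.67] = 6.44*h + 1.28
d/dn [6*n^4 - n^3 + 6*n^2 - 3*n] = 24*n^3 - 3*n^2 + 12*n - 3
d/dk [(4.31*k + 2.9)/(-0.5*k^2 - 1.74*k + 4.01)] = (2.155*k^2 + 2.9*k + 22.3291)/(0.25*k^4 + 1.74*k^3 - 0.9824*k^2 - 13.9548*k + 16.0801)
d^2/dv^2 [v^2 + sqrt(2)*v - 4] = 2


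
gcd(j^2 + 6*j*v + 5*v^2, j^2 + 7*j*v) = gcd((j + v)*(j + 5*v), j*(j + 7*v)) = 1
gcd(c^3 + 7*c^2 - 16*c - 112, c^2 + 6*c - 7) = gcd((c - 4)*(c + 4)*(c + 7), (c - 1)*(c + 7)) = c + 7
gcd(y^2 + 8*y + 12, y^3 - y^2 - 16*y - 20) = y + 2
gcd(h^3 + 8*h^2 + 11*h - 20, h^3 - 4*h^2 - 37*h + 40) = h^2 + 4*h - 5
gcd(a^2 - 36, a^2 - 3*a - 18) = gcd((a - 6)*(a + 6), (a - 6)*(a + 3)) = a - 6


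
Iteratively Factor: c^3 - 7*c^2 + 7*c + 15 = (c - 5)*(c^2 - 2*c - 3) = (c - 5)*(c + 1)*(c - 3)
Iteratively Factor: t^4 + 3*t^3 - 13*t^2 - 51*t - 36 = (t - 4)*(t^3 + 7*t^2 + 15*t + 9) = (t - 4)*(t + 1)*(t^2 + 6*t + 9) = (t - 4)*(t + 1)*(t + 3)*(t + 3)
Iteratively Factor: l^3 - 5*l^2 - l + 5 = (l - 1)*(l^2 - 4*l - 5) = (l - 1)*(l + 1)*(l - 5)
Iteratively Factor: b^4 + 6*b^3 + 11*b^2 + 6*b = (b + 3)*(b^3 + 3*b^2 + 2*b) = (b + 1)*(b + 3)*(b^2 + 2*b) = b*(b + 1)*(b + 3)*(b + 2)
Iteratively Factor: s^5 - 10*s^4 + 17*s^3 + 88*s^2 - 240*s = (s + 3)*(s^4 - 13*s^3 + 56*s^2 - 80*s) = s*(s + 3)*(s^3 - 13*s^2 + 56*s - 80) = s*(s - 4)*(s + 3)*(s^2 - 9*s + 20) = s*(s - 4)^2*(s + 3)*(s - 5)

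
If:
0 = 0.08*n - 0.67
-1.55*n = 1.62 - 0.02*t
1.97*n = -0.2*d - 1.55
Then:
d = -90.24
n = 8.38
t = 730.06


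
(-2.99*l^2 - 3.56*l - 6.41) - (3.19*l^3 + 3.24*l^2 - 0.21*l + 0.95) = -3.19*l^3 - 6.23*l^2 - 3.35*l - 7.36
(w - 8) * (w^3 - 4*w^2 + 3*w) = w^4 - 12*w^3 + 35*w^2 - 24*w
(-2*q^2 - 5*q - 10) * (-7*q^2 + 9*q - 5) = 14*q^4 + 17*q^3 + 35*q^2 - 65*q + 50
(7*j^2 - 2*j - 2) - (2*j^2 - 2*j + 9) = 5*j^2 - 11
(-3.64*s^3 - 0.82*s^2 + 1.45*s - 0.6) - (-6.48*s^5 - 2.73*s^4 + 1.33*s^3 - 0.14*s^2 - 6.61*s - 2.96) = 6.48*s^5 + 2.73*s^4 - 4.97*s^3 - 0.68*s^2 + 8.06*s + 2.36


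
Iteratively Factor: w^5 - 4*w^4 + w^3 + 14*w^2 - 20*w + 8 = (w - 1)*(w^4 - 3*w^3 - 2*w^2 + 12*w - 8) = (w - 1)*(w + 2)*(w^3 - 5*w^2 + 8*w - 4) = (w - 2)*(w - 1)*(w + 2)*(w^2 - 3*w + 2) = (w - 2)*(w - 1)^2*(w + 2)*(w - 2)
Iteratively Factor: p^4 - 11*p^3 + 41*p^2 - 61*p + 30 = (p - 5)*(p^3 - 6*p^2 + 11*p - 6) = (p - 5)*(p - 3)*(p^2 - 3*p + 2) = (p - 5)*(p - 3)*(p - 2)*(p - 1)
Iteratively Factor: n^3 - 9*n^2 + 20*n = (n - 4)*(n^2 - 5*n) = n*(n - 4)*(n - 5)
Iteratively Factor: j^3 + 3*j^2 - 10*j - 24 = (j - 3)*(j^2 + 6*j + 8) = (j - 3)*(j + 4)*(j + 2)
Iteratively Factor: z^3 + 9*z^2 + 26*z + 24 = (z + 3)*(z^2 + 6*z + 8) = (z + 3)*(z + 4)*(z + 2)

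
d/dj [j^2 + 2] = 2*j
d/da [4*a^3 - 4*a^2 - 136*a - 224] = 12*a^2 - 8*a - 136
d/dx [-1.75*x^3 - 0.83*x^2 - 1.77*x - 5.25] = -5.25*x^2 - 1.66*x - 1.77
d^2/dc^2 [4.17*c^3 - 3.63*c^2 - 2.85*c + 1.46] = 25.02*c - 7.26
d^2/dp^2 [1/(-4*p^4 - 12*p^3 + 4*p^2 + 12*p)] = (p*(6*p^2 + 9*p - 1)*(p^3 + 3*p^2 - p - 3) - (4*p^3 + 9*p^2 - 2*p - 3)^2)/(2*p^3*(p^3 + 3*p^2 - p - 3)^3)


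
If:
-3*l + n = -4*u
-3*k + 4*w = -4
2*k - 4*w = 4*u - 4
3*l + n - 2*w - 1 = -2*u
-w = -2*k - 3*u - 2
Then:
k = -18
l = -5/2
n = -67/2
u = 13/2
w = -29/2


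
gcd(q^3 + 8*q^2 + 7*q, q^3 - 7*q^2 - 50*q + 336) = q + 7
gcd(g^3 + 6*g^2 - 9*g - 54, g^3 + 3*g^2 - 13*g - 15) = g - 3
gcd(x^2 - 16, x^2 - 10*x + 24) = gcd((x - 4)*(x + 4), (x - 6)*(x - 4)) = x - 4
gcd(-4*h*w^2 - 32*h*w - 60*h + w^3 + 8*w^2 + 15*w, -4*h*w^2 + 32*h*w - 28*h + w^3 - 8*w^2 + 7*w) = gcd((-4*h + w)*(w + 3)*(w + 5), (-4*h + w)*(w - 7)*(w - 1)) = -4*h + w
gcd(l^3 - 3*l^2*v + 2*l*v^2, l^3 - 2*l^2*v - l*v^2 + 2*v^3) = l^2 - 3*l*v + 2*v^2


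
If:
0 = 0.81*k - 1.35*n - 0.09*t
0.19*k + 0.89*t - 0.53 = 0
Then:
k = 2.78947368421053 - 4.68421052631579*t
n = 1.67368421052632 - 2.87719298245614*t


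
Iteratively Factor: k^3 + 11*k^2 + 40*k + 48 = (k + 4)*(k^2 + 7*k + 12) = (k + 4)^2*(k + 3)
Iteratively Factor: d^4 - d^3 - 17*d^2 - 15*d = (d + 3)*(d^3 - 4*d^2 - 5*d) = d*(d + 3)*(d^2 - 4*d - 5) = d*(d + 1)*(d + 3)*(d - 5)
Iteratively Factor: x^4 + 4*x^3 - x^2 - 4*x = (x + 1)*(x^3 + 3*x^2 - 4*x) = x*(x + 1)*(x^2 + 3*x - 4) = x*(x - 1)*(x + 1)*(x + 4)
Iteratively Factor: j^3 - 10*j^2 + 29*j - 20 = (j - 1)*(j^2 - 9*j + 20) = (j - 5)*(j - 1)*(j - 4)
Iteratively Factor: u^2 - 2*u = (u)*(u - 2)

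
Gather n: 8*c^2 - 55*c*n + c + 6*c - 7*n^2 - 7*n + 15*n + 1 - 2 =8*c^2 + 7*c - 7*n^2 + n*(8 - 55*c) - 1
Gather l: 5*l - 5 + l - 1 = 6*l - 6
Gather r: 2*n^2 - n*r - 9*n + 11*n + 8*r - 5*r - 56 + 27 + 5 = 2*n^2 + 2*n + r*(3 - n) - 24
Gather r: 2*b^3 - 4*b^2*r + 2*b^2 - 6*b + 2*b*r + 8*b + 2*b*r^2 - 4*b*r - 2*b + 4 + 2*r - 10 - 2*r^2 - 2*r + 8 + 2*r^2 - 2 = 2*b^3 + 2*b^2 + 2*b*r^2 + r*(-4*b^2 - 2*b)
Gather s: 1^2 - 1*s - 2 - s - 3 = -2*s - 4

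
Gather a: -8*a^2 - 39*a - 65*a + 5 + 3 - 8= -8*a^2 - 104*a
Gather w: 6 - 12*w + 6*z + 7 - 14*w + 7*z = -26*w + 13*z + 13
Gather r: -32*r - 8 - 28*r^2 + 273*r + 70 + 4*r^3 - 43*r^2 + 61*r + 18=4*r^3 - 71*r^2 + 302*r + 80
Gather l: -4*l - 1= -4*l - 1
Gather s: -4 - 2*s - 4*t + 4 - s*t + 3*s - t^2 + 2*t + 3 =s*(1 - t) - t^2 - 2*t + 3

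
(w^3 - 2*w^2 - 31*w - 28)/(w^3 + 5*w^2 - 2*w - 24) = (w^2 - 6*w - 7)/(w^2 + w - 6)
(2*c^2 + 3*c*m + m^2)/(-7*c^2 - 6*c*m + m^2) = (-2*c - m)/(7*c - m)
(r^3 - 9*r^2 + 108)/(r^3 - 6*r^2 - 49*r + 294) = (r^2 - 3*r - 18)/(r^2 - 49)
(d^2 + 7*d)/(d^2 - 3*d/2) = 2*(d + 7)/(2*d - 3)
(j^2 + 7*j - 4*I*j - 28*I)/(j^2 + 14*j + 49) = (j - 4*I)/(j + 7)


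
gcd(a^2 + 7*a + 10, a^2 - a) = 1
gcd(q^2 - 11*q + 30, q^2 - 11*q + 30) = q^2 - 11*q + 30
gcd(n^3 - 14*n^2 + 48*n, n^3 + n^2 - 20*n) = n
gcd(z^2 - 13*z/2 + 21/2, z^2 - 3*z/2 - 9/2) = z - 3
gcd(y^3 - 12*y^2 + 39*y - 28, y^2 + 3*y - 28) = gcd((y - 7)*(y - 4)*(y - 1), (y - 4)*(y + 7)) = y - 4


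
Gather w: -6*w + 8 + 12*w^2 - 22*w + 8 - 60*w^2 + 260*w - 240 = -48*w^2 + 232*w - 224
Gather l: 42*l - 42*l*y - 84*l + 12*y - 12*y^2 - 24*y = l*(-42*y - 42) - 12*y^2 - 12*y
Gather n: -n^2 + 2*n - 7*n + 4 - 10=-n^2 - 5*n - 6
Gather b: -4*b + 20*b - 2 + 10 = 16*b + 8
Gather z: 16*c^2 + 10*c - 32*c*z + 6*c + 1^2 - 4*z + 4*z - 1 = 16*c^2 - 32*c*z + 16*c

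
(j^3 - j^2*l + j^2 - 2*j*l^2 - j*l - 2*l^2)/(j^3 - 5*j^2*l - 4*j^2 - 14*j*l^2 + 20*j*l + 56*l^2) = (j^3 - j^2*l + j^2 - 2*j*l^2 - j*l - 2*l^2)/(j^3 - 5*j^2*l - 4*j^2 - 14*j*l^2 + 20*j*l + 56*l^2)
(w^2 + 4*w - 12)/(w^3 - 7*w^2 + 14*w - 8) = (w + 6)/(w^2 - 5*w + 4)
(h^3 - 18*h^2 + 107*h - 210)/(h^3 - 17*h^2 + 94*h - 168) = (h - 5)/(h - 4)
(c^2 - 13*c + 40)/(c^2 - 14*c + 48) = (c - 5)/(c - 6)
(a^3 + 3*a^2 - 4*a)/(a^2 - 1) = a*(a + 4)/(a + 1)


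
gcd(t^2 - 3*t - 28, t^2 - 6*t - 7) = t - 7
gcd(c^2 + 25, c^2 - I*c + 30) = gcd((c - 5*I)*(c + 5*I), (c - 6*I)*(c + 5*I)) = c + 5*I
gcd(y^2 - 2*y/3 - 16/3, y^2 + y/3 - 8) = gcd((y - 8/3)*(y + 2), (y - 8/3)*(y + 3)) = y - 8/3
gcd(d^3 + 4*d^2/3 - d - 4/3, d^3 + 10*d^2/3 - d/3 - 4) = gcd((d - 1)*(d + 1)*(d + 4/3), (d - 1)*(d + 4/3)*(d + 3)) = d^2 + d/3 - 4/3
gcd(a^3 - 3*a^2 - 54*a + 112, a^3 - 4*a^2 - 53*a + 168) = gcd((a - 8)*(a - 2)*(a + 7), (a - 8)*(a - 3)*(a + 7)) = a^2 - a - 56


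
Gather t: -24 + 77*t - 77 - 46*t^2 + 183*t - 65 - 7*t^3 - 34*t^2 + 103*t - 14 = -7*t^3 - 80*t^2 + 363*t - 180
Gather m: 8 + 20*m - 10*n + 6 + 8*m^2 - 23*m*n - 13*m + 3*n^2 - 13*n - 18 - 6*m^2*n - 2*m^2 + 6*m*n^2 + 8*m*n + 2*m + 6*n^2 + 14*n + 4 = m^2*(6 - 6*n) + m*(6*n^2 - 15*n + 9) + 9*n^2 - 9*n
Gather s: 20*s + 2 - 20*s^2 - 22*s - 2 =-20*s^2 - 2*s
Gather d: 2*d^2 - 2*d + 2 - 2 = 2*d^2 - 2*d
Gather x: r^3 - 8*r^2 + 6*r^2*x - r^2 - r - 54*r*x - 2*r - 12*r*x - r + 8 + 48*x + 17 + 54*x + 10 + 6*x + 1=r^3 - 9*r^2 - 4*r + x*(6*r^2 - 66*r + 108) + 36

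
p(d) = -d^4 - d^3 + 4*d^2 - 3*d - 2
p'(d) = -4*d^3 - 3*d^2 + 8*d - 3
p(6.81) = -2303.49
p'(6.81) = -1350.93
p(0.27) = -2.54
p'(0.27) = -1.14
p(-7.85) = -3045.56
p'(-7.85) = 1684.28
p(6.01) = -1397.29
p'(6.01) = -931.61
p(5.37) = -889.18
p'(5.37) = -665.97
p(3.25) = -115.39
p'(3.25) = -146.00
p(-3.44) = -43.67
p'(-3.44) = 96.81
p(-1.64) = 10.86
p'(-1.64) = -6.55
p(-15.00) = -46307.00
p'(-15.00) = 12702.00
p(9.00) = -6995.00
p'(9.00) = -3090.00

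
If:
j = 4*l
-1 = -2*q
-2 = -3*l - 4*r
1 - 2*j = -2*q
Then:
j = 1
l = 1/4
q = 1/2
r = 5/16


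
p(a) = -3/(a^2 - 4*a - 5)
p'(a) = -3*(4 - 2*a)/(a^2 - 4*a - 5)^2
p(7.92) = -0.12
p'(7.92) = 0.05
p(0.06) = 0.57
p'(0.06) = -0.42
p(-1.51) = -0.90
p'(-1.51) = -1.91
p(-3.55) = -0.14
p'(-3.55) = -0.07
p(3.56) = 0.46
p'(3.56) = 0.22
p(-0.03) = 0.61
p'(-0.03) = -0.51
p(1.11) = 0.37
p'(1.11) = -0.08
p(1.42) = 0.35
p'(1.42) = -0.05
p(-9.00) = -0.03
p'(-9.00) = -0.00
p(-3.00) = -0.19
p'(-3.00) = -0.12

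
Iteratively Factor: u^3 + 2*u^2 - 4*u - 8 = (u - 2)*(u^2 + 4*u + 4) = (u - 2)*(u + 2)*(u + 2)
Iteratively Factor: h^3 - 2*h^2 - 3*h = (h - 3)*(h^2 + h) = h*(h - 3)*(h + 1)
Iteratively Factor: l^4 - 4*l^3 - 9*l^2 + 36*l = (l)*(l^3 - 4*l^2 - 9*l + 36) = l*(l + 3)*(l^2 - 7*l + 12) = l*(l - 4)*(l + 3)*(l - 3)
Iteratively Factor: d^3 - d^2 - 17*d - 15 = (d - 5)*(d^2 + 4*d + 3) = (d - 5)*(d + 3)*(d + 1)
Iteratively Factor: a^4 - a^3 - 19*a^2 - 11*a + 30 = (a - 5)*(a^3 + 4*a^2 + a - 6) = (a - 5)*(a + 2)*(a^2 + 2*a - 3) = (a - 5)*(a - 1)*(a + 2)*(a + 3)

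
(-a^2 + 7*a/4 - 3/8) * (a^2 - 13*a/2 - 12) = -a^4 + 33*a^3/4 + a^2/4 - 297*a/16 + 9/2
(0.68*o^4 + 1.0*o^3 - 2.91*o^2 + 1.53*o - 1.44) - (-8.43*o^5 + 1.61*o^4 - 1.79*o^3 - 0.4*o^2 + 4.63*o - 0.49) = 8.43*o^5 - 0.93*o^4 + 2.79*o^3 - 2.51*o^2 - 3.1*o - 0.95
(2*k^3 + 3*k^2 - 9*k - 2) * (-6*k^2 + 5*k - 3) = -12*k^5 - 8*k^4 + 63*k^3 - 42*k^2 + 17*k + 6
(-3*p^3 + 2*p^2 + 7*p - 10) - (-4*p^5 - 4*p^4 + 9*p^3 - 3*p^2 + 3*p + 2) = 4*p^5 + 4*p^4 - 12*p^3 + 5*p^2 + 4*p - 12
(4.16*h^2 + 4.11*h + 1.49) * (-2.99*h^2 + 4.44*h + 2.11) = -12.4384*h^4 + 6.1815*h^3 + 22.5709*h^2 + 15.2877*h + 3.1439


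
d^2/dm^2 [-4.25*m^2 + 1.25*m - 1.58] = -8.50000000000000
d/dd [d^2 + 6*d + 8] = 2*d + 6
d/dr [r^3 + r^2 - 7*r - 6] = 3*r^2 + 2*r - 7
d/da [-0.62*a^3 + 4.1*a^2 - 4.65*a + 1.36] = -1.86*a^2 + 8.2*a - 4.65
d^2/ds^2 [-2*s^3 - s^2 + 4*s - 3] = -12*s - 2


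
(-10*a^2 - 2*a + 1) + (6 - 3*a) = -10*a^2 - 5*a + 7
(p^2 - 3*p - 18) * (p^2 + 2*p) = p^4 - p^3 - 24*p^2 - 36*p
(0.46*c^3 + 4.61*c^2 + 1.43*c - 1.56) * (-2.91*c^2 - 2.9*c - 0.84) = -1.3386*c^5 - 14.7491*c^4 - 17.9167*c^3 - 3.4798*c^2 + 3.3228*c + 1.3104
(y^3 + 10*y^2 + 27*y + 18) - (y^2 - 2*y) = y^3 + 9*y^2 + 29*y + 18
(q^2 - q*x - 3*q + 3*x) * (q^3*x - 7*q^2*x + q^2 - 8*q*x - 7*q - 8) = q^5*x - q^4*x^2 - 10*q^4*x + q^4 + 10*q^3*x^2 + 12*q^3*x - 10*q^3 - 13*q^2*x^2 + 34*q^2*x + 13*q^2 - 24*q*x^2 - 13*q*x + 24*q - 24*x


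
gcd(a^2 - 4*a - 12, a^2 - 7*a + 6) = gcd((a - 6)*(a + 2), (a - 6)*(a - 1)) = a - 6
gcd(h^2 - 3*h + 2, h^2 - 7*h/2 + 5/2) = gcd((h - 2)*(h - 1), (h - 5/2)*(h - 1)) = h - 1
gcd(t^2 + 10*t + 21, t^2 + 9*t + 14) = t + 7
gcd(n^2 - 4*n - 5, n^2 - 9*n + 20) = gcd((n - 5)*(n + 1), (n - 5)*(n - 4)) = n - 5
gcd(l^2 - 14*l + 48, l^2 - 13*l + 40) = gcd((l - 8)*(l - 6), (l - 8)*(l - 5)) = l - 8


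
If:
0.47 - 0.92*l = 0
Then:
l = 0.51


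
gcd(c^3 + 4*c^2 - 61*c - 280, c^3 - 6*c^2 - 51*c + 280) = c^2 - c - 56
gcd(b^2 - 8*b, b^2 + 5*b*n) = b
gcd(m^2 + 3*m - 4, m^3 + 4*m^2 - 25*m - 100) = m + 4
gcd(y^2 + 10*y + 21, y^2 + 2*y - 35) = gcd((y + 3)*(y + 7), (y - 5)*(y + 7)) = y + 7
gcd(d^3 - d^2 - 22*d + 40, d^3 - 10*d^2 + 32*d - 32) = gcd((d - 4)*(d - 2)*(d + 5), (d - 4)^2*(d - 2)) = d^2 - 6*d + 8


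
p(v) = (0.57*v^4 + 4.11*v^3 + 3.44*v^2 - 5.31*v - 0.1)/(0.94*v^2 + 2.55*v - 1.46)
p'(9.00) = 13.60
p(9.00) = 71.36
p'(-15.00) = -15.51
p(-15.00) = 92.20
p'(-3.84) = -17.87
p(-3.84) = -14.48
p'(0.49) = 20527.37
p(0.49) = -89.48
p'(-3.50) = -73.71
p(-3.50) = -26.60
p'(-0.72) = 1.06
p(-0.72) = -1.47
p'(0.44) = 192.18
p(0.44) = 8.97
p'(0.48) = 12493.39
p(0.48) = 70.61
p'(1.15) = 4.67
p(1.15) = 2.06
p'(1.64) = 4.73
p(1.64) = 4.32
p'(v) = (-1.88*v - 2.55)*(0.57*v^4 + 4.11*v^3 + 3.44*v^2 - 5.31*v - 0.1)/(0.94*v^2 + 2.55*v - 1.46)^2 + (2.28*v^3 + 12.33*v^2 + 6.88*v - 5.31)/(0.94*v^2 + 2.55*v - 1.46)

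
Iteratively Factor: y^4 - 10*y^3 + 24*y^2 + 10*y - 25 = (y - 5)*(y^3 - 5*y^2 - y + 5) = (y - 5)^2*(y^2 - 1) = (y - 5)^2*(y + 1)*(y - 1)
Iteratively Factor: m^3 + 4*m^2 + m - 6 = (m + 3)*(m^2 + m - 2) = (m - 1)*(m + 3)*(m + 2)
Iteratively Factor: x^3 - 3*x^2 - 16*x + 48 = (x - 4)*(x^2 + x - 12) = (x - 4)*(x + 4)*(x - 3)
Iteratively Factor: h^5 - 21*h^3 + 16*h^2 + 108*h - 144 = (h + 4)*(h^4 - 4*h^3 - 5*h^2 + 36*h - 36) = (h + 3)*(h + 4)*(h^3 - 7*h^2 + 16*h - 12) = (h - 2)*(h + 3)*(h + 4)*(h^2 - 5*h + 6) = (h - 3)*(h - 2)*(h + 3)*(h + 4)*(h - 2)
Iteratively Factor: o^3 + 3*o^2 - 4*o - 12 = (o + 3)*(o^2 - 4) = (o - 2)*(o + 3)*(o + 2)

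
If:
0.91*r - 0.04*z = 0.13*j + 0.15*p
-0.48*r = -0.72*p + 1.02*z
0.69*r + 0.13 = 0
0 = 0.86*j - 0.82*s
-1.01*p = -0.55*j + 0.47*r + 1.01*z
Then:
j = -0.94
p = -0.30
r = -0.19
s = -0.98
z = -0.12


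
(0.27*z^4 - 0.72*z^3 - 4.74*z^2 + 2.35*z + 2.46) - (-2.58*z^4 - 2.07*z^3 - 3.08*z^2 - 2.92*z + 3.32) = 2.85*z^4 + 1.35*z^3 - 1.66*z^2 + 5.27*z - 0.86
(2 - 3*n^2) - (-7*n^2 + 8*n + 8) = 4*n^2 - 8*n - 6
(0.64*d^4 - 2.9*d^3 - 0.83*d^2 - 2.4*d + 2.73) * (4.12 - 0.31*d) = -0.1984*d^5 + 3.5358*d^4 - 11.6907*d^3 - 2.6756*d^2 - 10.7343*d + 11.2476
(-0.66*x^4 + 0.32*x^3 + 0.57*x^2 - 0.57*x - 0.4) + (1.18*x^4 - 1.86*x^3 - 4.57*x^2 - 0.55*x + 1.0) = 0.52*x^4 - 1.54*x^3 - 4.0*x^2 - 1.12*x + 0.6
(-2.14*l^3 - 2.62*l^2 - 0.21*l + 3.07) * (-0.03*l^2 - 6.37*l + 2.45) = 0.0642*l^5 + 13.7104*l^4 + 11.4527*l^3 - 5.1734*l^2 - 20.0704*l + 7.5215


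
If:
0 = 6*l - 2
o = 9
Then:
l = 1/3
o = 9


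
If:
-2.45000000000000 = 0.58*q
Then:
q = -4.22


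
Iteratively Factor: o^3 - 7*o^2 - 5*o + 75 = (o - 5)*(o^2 - 2*o - 15) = (o - 5)*(o + 3)*(o - 5)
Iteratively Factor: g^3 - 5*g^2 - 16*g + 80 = (g - 5)*(g^2 - 16) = (g - 5)*(g + 4)*(g - 4)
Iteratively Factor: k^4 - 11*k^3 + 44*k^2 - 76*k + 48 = (k - 2)*(k^3 - 9*k^2 + 26*k - 24) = (k - 2)^2*(k^2 - 7*k + 12) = (k - 3)*(k - 2)^2*(k - 4)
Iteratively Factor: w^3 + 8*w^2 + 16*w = (w)*(w^2 + 8*w + 16) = w*(w + 4)*(w + 4)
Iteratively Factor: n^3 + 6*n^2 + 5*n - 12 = (n + 3)*(n^2 + 3*n - 4) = (n - 1)*(n + 3)*(n + 4)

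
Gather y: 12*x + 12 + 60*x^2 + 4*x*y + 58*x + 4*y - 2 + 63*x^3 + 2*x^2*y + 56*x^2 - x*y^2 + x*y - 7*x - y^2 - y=63*x^3 + 116*x^2 + 63*x + y^2*(-x - 1) + y*(2*x^2 + 5*x + 3) + 10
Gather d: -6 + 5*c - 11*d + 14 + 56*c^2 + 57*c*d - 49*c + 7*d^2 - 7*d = 56*c^2 - 44*c + 7*d^2 + d*(57*c - 18) + 8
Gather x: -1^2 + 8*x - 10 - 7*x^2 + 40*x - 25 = -7*x^2 + 48*x - 36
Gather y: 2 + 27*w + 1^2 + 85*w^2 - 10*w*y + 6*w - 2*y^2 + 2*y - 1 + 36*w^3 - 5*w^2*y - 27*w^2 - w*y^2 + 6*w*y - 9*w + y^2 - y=36*w^3 + 58*w^2 + 24*w + y^2*(-w - 1) + y*(-5*w^2 - 4*w + 1) + 2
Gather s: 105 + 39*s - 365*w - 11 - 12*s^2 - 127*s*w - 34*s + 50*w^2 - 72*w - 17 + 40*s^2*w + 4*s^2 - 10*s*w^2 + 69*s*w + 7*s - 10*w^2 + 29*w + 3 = s^2*(40*w - 8) + s*(-10*w^2 - 58*w + 12) + 40*w^2 - 408*w + 80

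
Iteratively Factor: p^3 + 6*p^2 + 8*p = (p + 4)*(p^2 + 2*p) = p*(p + 4)*(p + 2)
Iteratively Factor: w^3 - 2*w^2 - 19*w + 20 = (w + 4)*(w^2 - 6*w + 5) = (w - 5)*(w + 4)*(w - 1)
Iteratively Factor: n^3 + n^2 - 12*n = (n - 3)*(n^2 + 4*n) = (n - 3)*(n + 4)*(n)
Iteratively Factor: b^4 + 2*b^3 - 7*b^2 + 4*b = (b + 4)*(b^3 - 2*b^2 + b) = b*(b + 4)*(b^2 - 2*b + 1) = b*(b - 1)*(b + 4)*(b - 1)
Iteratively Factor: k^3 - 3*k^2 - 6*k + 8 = (k + 2)*(k^2 - 5*k + 4) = (k - 4)*(k + 2)*(k - 1)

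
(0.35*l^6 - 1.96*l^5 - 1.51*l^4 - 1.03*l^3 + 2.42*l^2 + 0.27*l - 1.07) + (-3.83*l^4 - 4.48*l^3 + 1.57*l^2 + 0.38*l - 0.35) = 0.35*l^6 - 1.96*l^5 - 5.34*l^4 - 5.51*l^3 + 3.99*l^2 + 0.65*l - 1.42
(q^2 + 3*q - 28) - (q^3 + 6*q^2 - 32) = -q^3 - 5*q^2 + 3*q + 4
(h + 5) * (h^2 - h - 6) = h^3 + 4*h^2 - 11*h - 30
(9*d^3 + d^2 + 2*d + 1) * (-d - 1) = -9*d^4 - 10*d^3 - 3*d^2 - 3*d - 1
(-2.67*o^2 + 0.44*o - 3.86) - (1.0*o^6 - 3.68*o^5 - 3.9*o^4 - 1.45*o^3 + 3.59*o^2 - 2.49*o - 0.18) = -1.0*o^6 + 3.68*o^5 + 3.9*o^4 + 1.45*o^3 - 6.26*o^2 + 2.93*o - 3.68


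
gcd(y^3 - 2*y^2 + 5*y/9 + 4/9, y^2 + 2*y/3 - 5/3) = y - 1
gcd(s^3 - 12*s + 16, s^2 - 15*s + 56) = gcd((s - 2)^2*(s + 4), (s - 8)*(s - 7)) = 1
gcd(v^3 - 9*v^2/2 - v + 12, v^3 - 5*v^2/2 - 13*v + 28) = v^2 - 6*v + 8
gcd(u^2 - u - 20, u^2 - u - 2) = 1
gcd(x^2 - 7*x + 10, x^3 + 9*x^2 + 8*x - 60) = x - 2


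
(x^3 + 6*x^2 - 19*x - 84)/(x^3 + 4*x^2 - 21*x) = (x^2 - x - 12)/(x*(x - 3))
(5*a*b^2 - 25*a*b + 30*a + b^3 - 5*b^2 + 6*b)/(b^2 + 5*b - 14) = (5*a*b - 15*a + b^2 - 3*b)/(b + 7)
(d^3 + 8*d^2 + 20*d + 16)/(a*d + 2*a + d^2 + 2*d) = (d^2 + 6*d + 8)/(a + d)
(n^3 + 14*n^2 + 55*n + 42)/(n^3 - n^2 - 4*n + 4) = (n^3 + 14*n^2 + 55*n + 42)/(n^3 - n^2 - 4*n + 4)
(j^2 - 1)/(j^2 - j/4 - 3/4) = 4*(j + 1)/(4*j + 3)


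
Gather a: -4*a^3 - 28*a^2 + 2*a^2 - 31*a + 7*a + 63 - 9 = -4*a^3 - 26*a^2 - 24*a + 54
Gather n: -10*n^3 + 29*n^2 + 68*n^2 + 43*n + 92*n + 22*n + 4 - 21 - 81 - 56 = -10*n^3 + 97*n^2 + 157*n - 154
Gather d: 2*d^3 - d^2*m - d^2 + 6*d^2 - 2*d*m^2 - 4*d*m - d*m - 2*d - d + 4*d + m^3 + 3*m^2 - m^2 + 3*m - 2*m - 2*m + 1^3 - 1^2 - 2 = 2*d^3 + d^2*(5 - m) + d*(-2*m^2 - 5*m + 1) + m^3 + 2*m^2 - m - 2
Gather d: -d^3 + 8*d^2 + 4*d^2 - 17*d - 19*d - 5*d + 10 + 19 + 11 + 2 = -d^3 + 12*d^2 - 41*d + 42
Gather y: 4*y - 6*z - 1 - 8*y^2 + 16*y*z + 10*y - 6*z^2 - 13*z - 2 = -8*y^2 + y*(16*z + 14) - 6*z^2 - 19*z - 3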